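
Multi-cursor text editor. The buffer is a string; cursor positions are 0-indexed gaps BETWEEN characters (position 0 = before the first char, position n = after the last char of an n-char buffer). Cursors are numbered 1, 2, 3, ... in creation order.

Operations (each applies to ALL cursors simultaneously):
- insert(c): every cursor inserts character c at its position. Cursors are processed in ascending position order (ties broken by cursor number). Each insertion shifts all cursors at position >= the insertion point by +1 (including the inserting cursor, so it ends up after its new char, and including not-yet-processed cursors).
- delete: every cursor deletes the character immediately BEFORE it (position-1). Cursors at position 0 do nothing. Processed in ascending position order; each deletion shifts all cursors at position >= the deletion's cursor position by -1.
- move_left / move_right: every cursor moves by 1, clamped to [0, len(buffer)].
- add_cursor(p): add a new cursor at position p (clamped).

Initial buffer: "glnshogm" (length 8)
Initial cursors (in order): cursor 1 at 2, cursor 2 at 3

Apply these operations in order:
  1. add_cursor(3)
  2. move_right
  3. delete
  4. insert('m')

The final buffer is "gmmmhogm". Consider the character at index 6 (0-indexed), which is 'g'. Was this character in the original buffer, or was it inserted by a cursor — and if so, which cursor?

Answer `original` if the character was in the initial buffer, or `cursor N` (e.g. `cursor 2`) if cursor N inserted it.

After op 1 (add_cursor(3)): buffer="glnshogm" (len 8), cursors c1@2 c2@3 c3@3, authorship ........
After op 2 (move_right): buffer="glnshogm" (len 8), cursors c1@3 c2@4 c3@4, authorship ........
After op 3 (delete): buffer="ghogm" (len 5), cursors c1@1 c2@1 c3@1, authorship .....
After op 4 (insert('m')): buffer="gmmmhogm" (len 8), cursors c1@4 c2@4 c3@4, authorship .123....
Authorship (.=original, N=cursor N): . 1 2 3 . . . .
Index 6: author = original

Answer: original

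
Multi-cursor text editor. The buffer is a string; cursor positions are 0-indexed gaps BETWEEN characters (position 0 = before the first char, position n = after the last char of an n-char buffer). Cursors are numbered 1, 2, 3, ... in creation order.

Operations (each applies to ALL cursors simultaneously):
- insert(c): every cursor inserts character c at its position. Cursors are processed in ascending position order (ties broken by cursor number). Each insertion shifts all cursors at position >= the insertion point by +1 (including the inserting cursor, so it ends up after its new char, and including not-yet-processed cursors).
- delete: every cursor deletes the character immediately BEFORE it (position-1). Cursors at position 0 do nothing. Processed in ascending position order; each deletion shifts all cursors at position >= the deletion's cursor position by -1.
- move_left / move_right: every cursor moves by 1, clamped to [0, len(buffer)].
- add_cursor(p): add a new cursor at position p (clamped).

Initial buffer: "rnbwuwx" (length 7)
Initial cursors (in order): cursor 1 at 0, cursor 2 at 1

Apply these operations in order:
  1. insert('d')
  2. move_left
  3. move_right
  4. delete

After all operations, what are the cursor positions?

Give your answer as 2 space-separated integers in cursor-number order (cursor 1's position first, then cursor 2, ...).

Answer: 0 1

Derivation:
After op 1 (insert('d')): buffer="drdnbwuwx" (len 9), cursors c1@1 c2@3, authorship 1.2......
After op 2 (move_left): buffer="drdnbwuwx" (len 9), cursors c1@0 c2@2, authorship 1.2......
After op 3 (move_right): buffer="drdnbwuwx" (len 9), cursors c1@1 c2@3, authorship 1.2......
After op 4 (delete): buffer="rnbwuwx" (len 7), cursors c1@0 c2@1, authorship .......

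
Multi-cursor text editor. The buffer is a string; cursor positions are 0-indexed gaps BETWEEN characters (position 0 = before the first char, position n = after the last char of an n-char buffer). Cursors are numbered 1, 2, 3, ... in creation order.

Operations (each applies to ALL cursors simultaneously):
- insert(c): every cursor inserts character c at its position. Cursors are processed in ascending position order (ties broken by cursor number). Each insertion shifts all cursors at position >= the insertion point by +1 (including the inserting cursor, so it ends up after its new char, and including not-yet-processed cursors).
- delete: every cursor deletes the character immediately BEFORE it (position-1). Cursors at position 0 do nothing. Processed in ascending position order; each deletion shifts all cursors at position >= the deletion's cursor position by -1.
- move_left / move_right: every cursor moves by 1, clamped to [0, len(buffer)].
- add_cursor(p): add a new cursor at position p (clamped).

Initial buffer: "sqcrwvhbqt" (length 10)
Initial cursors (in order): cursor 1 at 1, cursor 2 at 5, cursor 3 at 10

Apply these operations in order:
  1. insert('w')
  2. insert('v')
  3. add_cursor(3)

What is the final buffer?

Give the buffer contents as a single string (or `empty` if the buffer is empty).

After op 1 (insert('w')): buffer="swqcrwwvhbqtw" (len 13), cursors c1@2 c2@7 c3@13, authorship .1....2.....3
After op 2 (insert('v')): buffer="swvqcrwwvvhbqtwv" (len 16), cursors c1@3 c2@9 c3@16, authorship .11....22.....33
After op 3 (add_cursor(3)): buffer="swvqcrwwvvhbqtwv" (len 16), cursors c1@3 c4@3 c2@9 c3@16, authorship .11....22.....33

Answer: swvqcrwwvvhbqtwv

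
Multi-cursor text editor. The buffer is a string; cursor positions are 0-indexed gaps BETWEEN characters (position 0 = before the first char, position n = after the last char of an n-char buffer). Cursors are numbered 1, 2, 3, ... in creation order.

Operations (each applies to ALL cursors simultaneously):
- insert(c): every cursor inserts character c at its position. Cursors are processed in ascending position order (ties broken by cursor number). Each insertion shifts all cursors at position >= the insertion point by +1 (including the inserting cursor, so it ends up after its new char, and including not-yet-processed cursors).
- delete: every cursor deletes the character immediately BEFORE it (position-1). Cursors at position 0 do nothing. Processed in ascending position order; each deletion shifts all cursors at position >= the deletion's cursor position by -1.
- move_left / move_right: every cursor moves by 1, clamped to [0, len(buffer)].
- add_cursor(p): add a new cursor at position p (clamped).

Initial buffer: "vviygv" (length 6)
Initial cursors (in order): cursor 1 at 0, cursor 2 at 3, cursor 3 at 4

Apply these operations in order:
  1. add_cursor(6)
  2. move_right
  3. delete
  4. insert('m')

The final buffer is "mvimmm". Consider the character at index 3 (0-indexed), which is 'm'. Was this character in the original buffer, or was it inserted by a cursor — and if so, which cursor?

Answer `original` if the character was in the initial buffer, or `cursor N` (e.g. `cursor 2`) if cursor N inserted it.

After op 1 (add_cursor(6)): buffer="vviygv" (len 6), cursors c1@0 c2@3 c3@4 c4@6, authorship ......
After op 2 (move_right): buffer="vviygv" (len 6), cursors c1@1 c2@4 c3@5 c4@6, authorship ......
After op 3 (delete): buffer="vi" (len 2), cursors c1@0 c2@2 c3@2 c4@2, authorship ..
After op 4 (insert('m')): buffer="mvimmm" (len 6), cursors c1@1 c2@6 c3@6 c4@6, authorship 1..234
Authorship (.=original, N=cursor N): 1 . . 2 3 4
Index 3: author = 2

Answer: cursor 2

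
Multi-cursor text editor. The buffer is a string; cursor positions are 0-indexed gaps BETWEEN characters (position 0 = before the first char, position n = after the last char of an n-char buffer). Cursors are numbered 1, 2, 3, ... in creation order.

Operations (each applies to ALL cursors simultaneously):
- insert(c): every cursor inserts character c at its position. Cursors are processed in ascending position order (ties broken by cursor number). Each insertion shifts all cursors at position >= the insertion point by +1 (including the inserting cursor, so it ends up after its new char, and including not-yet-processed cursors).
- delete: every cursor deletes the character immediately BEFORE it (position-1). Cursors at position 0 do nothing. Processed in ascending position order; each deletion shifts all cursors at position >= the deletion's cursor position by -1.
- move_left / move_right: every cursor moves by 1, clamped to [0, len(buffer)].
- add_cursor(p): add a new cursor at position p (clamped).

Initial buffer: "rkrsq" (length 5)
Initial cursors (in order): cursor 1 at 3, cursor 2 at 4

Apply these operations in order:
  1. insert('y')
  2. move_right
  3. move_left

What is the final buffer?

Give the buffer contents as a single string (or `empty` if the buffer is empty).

After op 1 (insert('y')): buffer="rkrysyq" (len 7), cursors c1@4 c2@6, authorship ...1.2.
After op 2 (move_right): buffer="rkrysyq" (len 7), cursors c1@5 c2@7, authorship ...1.2.
After op 3 (move_left): buffer="rkrysyq" (len 7), cursors c1@4 c2@6, authorship ...1.2.

Answer: rkrysyq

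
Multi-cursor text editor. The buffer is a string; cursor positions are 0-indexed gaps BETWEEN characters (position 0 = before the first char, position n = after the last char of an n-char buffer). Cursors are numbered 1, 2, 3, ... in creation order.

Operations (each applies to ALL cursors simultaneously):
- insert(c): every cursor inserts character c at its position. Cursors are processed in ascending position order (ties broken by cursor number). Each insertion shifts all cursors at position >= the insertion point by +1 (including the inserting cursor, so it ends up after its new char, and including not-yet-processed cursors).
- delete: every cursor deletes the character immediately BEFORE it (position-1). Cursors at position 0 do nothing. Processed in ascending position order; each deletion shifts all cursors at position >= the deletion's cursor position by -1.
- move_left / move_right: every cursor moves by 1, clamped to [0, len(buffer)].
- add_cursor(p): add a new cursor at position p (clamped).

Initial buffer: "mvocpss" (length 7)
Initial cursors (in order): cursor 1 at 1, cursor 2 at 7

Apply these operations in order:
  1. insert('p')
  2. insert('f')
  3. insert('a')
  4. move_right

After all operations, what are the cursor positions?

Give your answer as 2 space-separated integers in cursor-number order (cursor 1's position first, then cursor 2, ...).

After op 1 (insert('p')): buffer="mpvocpssp" (len 9), cursors c1@2 c2@9, authorship .1......2
After op 2 (insert('f')): buffer="mpfvocpsspf" (len 11), cursors c1@3 c2@11, authorship .11......22
After op 3 (insert('a')): buffer="mpfavocpsspfa" (len 13), cursors c1@4 c2@13, authorship .111......222
After op 4 (move_right): buffer="mpfavocpsspfa" (len 13), cursors c1@5 c2@13, authorship .111......222

Answer: 5 13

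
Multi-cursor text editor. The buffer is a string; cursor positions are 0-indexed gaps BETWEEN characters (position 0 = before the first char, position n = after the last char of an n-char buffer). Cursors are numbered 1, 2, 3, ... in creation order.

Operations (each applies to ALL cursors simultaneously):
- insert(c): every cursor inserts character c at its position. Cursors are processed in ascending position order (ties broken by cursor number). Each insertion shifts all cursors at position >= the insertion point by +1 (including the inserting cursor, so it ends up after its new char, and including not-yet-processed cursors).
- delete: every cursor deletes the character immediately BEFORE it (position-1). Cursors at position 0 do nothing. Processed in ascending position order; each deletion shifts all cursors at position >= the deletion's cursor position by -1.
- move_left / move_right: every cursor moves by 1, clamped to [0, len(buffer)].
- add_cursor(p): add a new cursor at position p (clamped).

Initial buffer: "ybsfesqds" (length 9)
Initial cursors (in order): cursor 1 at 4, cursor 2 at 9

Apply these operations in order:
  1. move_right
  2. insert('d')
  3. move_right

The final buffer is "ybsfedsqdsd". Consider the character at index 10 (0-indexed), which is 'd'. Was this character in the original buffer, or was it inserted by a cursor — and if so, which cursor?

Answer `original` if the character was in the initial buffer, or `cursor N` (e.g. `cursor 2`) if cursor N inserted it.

Answer: cursor 2

Derivation:
After op 1 (move_right): buffer="ybsfesqds" (len 9), cursors c1@5 c2@9, authorship .........
After op 2 (insert('d')): buffer="ybsfedsqdsd" (len 11), cursors c1@6 c2@11, authorship .....1....2
After op 3 (move_right): buffer="ybsfedsqdsd" (len 11), cursors c1@7 c2@11, authorship .....1....2
Authorship (.=original, N=cursor N): . . . . . 1 . . . . 2
Index 10: author = 2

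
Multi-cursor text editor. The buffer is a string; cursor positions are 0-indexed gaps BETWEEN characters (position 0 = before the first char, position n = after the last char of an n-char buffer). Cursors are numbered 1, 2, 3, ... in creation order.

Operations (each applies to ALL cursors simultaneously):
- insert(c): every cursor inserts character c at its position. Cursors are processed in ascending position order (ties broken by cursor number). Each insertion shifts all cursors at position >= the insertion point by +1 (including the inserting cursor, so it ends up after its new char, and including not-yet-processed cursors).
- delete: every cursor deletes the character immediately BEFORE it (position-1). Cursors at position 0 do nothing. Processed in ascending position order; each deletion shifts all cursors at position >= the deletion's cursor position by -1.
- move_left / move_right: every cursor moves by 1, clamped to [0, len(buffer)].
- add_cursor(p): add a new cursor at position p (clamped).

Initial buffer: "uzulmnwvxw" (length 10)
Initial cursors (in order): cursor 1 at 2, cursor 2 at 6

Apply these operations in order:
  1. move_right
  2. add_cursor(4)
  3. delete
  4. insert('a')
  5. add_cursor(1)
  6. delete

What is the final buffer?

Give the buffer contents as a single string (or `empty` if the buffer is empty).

Answer: zmnvxw

Derivation:
After op 1 (move_right): buffer="uzulmnwvxw" (len 10), cursors c1@3 c2@7, authorship ..........
After op 2 (add_cursor(4)): buffer="uzulmnwvxw" (len 10), cursors c1@3 c3@4 c2@7, authorship ..........
After op 3 (delete): buffer="uzmnvxw" (len 7), cursors c1@2 c3@2 c2@4, authorship .......
After op 4 (insert('a')): buffer="uzaamnavxw" (len 10), cursors c1@4 c3@4 c2@7, authorship ..13..2...
After op 5 (add_cursor(1)): buffer="uzaamnavxw" (len 10), cursors c4@1 c1@4 c3@4 c2@7, authorship ..13..2...
After op 6 (delete): buffer="zmnvxw" (len 6), cursors c4@0 c1@1 c3@1 c2@3, authorship ......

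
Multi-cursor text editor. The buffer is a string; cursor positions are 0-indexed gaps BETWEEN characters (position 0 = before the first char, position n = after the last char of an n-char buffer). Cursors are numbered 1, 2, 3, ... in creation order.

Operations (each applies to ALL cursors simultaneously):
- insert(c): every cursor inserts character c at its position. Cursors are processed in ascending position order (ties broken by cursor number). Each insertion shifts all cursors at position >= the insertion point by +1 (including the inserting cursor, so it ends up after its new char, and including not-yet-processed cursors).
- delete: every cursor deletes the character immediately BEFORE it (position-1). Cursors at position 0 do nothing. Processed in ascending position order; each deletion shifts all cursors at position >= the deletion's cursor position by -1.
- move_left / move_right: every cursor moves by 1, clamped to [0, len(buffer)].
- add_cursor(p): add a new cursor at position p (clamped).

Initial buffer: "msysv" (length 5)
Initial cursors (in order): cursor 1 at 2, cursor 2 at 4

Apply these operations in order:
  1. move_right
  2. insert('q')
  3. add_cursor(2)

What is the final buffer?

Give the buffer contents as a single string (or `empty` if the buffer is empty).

Answer: msyqsvq

Derivation:
After op 1 (move_right): buffer="msysv" (len 5), cursors c1@3 c2@5, authorship .....
After op 2 (insert('q')): buffer="msyqsvq" (len 7), cursors c1@4 c2@7, authorship ...1..2
After op 3 (add_cursor(2)): buffer="msyqsvq" (len 7), cursors c3@2 c1@4 c2@7, authorship ...1..2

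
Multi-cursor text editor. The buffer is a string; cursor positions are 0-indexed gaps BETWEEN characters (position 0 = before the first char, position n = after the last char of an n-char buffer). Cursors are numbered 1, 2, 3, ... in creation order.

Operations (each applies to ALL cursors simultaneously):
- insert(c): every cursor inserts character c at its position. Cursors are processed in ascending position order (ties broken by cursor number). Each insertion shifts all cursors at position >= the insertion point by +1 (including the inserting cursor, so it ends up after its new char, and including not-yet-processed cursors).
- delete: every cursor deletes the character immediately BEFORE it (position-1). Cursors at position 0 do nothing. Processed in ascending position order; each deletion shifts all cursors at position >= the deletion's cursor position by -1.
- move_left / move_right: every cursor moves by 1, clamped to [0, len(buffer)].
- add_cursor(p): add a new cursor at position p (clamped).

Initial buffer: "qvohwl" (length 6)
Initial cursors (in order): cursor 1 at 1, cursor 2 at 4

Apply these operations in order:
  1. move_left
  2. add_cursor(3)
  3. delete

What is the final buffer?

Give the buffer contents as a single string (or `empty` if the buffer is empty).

After op 1 (move_left): buffer="qvohwl" (len 6), cursors c1@0 c2@3, authorship ......
After op 2 (add_cursor(3)): buffer="qvohwl" (len 6), cursors c1@0 c2@3 c3@3, authorship ......
After op 3 (delete): buffer="qhwl" (len 4), cursors c1@0 c2@1 c3@1, authorship ....

Answer: qhwl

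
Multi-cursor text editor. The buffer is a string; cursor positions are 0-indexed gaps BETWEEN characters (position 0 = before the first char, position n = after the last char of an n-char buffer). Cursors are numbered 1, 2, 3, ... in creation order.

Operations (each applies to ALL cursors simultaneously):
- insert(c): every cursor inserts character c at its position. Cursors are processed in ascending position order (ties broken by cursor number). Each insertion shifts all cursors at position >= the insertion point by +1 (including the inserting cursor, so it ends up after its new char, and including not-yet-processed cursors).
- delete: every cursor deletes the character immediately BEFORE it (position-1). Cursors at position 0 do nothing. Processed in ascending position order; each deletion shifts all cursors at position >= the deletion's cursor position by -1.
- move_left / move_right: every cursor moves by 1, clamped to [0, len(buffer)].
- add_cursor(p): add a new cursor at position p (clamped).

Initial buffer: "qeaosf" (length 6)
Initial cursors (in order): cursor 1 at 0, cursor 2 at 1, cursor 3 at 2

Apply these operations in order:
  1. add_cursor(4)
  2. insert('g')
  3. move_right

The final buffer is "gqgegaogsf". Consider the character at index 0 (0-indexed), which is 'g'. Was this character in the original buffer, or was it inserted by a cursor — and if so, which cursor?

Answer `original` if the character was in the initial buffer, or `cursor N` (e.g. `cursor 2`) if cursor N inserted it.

Answer: cursor 1

Derivation:
After op 1 (add_cursor(4)): buffer="qeaosf" (len 6), cursors c1@0 c2@1 c3@2 c4@4, authorship ......
After op 2 (insert('g')): buffer="gqgegaogsf" (len 10), cursors c1@1 c2@3 c3@5 c4@8, authorship 1.2.3..4..
After op 3 (move_right): buffer="gqgegaogsf" (len 10), cursors c1@2 c2@4 c3@6 c4@9, authorship 1.2.3..4..
Authorship (.=original, N=cursor N): 1 . 2 . 3 . . 4 . .
Index 0: author = 1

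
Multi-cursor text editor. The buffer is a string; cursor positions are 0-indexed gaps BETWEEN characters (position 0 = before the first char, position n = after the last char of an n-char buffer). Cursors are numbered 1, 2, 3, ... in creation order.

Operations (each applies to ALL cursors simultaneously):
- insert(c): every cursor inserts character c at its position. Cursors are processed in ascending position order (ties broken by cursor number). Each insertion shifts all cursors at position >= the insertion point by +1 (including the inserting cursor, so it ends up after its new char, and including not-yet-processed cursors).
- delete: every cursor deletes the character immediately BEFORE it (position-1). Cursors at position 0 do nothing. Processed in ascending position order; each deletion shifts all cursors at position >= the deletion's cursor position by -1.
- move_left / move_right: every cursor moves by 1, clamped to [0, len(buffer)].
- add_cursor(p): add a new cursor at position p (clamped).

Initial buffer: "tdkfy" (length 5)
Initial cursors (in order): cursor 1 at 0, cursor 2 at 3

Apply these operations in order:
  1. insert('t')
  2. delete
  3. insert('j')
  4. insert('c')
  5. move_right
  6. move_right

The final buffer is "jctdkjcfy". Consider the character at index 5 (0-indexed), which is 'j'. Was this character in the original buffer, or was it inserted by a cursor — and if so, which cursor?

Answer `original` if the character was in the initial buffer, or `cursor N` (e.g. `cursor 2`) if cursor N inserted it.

After op 1 (insert('t')): buffer="ttdktfy" (len 7), cursors c1@1 c2@5, authorship 1...2..
After op 2 (delete): buffer="tdkfy" (len 5), cursors c1@0 c2@3, authorship .....
After op 3 (insert('j')): buffer="jtdkjfy" (len 7), cursors c1@1 c2@5, authorship 1...2..
After op 4 (insert('c')): buffer="jctdkjcfy" (len 9), cursors c1@2 c2@7, authorship 11...22..
After op 5 (move_right): buffer="jctdkjcfy" (len 9), cursors c1@3 c2@8, authorship 11...22..
After op 6 (move_right): buffer="jctdkjcfy" (len 9), cursors c1@4 c2@9, authorship 11...22..
Authorship (.=original, N=cursor N): 1 1 . . . 2 2 . .
Index 5: author = 2

Answer: cursor 2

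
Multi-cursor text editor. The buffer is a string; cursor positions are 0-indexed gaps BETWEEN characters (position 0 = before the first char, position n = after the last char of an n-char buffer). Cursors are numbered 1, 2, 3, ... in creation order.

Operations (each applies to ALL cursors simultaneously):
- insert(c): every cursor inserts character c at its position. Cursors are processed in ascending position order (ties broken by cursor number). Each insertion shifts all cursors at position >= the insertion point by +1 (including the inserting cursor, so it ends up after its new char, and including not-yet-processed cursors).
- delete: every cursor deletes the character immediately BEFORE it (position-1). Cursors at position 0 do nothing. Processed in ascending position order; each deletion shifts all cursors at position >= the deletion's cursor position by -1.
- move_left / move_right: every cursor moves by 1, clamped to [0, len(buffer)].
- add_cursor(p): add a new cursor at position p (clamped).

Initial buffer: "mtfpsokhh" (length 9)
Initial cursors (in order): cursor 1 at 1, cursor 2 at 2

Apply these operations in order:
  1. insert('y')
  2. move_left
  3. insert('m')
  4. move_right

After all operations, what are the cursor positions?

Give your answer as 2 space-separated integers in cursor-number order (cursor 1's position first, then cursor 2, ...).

After op 1 (insert('y')): buffer="mytyfpsokhh" (len 11), cursors c1@2 c2@4, authorship .1.2.......
After op 2 (move_left): buffer="mytyfpsokhh" (len 11), cursors c1@1 c2@3, authorship .1.2.......
After op 3 (insert('m')): buffer="mmytmyfpsokhh" (len 13), cursors c1@2 c2@5, authorship .11.22.......
After op 4 (move_right): buffer="mmytmyfpsokhh" (len 13), cursors c1@3 c2@6, authorship .11.22.......

Answer: 3 6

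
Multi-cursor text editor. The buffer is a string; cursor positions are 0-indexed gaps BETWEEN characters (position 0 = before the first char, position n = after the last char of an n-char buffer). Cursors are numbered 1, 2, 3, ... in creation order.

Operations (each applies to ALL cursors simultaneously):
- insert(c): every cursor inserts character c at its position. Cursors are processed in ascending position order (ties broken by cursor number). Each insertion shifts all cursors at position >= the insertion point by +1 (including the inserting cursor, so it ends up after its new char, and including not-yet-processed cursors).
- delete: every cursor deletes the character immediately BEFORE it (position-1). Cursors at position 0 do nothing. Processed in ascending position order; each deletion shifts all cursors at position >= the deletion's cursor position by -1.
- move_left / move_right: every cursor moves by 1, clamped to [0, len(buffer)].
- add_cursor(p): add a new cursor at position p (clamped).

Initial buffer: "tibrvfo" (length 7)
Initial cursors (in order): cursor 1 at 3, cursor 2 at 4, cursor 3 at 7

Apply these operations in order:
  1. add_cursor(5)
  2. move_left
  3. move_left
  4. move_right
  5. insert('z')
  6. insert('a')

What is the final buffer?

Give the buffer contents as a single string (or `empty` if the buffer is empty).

Answer: tizabzarzavfzao

Derivation:
After op 1 (add_cursor(5)): buffer="tibrvfo" (len 7), cursors c1@3 c2@4 c4@5 c3@7, authorship .......
After op 2 (move_left): buffer="tibrvfo" (len 7), cursors c1@2 c2@3 c4@4 c3@6, authorship .......
After op 3 (move_left): buffer="tibrvfo" (len 7), cursors c1@1 c2@2 c4@3 c3@5, authorship .......
After op 4 (move_right): buffer="tibrvfo" (len 7), cursors c1@2 c2@3 c4@4 c3@6, authorship .......
After op 5 (insert('z')): buffer="tizbzrzvfzo" (len 11), cursors c1@3 c2@5 c4@7 c3@10, authorship ..1.2.4..3.
After op 6 (insert('a')): buffer="tizabzarzavfzao" (len 15), cursors c1@4 c2@7 c4@10 c3@14, authorship ..11.22.44..33.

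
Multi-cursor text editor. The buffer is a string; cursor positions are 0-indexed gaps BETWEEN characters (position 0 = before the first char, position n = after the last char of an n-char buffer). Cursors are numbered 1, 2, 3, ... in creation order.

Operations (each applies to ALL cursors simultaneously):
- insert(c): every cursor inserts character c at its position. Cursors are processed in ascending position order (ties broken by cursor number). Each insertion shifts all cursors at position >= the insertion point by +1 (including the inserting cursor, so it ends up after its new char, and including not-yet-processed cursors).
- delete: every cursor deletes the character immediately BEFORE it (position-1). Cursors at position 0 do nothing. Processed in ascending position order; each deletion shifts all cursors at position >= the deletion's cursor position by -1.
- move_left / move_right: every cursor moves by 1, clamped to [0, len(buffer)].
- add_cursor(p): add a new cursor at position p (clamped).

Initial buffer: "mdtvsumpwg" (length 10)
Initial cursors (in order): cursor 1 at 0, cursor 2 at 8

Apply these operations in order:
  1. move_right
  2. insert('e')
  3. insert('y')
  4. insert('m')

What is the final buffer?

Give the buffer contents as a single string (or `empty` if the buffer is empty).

After op 1 (move_right): buffer="mdtvsumpwg" (len 10), cursors c1@1 c2@9, authorship ..........
After op 2 (insert('e')): buffer="medtvsumpweg" (len 12), cursors c1@2 c2@11, authorship .1........2.
After op 3 (insert('y')): buffer="meydtvsumpweyg" (len 14), cursors c1@3 c2@13, authorship .11........22.
After op 4 (insert('m')): buffer="meymdtvsumpweymg" (len 16), cursors c1@4 c2@15, authorship .111........222.

Answer: meymdtvsumpweymg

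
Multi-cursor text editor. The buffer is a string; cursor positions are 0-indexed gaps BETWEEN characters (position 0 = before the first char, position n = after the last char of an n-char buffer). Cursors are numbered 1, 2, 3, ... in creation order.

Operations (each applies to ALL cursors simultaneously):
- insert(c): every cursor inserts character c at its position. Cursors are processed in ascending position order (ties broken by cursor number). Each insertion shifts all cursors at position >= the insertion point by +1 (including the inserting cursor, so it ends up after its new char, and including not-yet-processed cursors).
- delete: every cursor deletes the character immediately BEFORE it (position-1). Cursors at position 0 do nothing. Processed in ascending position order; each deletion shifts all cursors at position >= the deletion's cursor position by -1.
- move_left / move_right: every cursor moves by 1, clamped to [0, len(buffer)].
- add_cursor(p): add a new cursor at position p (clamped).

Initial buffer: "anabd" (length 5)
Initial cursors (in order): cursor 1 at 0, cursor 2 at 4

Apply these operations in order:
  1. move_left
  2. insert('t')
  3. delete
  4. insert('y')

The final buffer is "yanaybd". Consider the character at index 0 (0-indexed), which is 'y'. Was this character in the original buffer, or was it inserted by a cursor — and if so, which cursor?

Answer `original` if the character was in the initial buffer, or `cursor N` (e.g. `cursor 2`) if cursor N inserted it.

After op 1 (move_left): buffer="anabd" (len 5), cursors c1@0 c2@3, authorship .....
After op 2 (insert('t')): buffer="tanatbd" (len 7), cursors c1@1 c2@5, authorship 1...2..
After op 3 (delete): buffer="anabd" (len 5), cursors c1@0 c2@3, authorship .....
After op 4 (insert('y')): buffer="yanaybd" (len 7), cursors c1@1 c2@5, authorship 1...2..
Authorship (.=original, N=cursor N): 1 . . . 2 . .
Index 0: author = 1

Answer: cursor 1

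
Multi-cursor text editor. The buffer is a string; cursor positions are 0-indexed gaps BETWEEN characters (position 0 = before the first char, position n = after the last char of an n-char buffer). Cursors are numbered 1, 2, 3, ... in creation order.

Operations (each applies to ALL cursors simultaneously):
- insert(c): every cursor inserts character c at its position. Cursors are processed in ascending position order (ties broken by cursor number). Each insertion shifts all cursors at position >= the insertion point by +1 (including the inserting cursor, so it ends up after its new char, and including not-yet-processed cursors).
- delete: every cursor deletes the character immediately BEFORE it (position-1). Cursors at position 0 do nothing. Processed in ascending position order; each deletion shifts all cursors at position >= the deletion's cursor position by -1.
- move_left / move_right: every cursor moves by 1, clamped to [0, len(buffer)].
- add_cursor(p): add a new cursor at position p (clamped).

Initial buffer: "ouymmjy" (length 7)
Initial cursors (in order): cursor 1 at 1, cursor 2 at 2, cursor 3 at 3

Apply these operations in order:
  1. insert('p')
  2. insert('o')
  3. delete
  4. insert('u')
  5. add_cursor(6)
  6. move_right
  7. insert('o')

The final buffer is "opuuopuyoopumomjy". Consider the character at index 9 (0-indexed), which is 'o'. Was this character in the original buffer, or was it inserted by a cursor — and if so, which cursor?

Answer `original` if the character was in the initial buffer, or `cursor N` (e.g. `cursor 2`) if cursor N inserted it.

Answer: cursor 4

Derivation:
After op 1 (insert('p')): buffer="opupypmmjy" (len 10), cursors c1@2 c2@4 c3@6, authorship .1.2.3....
After op 2 (insert('o')): buffer="opoupoypommjy" (len 13), cursors c1@3 c2@6 c3@9, authorship .11.22.33....
After op 3 (delete): buffer="opupypmmjy" (len 10), cursors c1@2 c2@4 c3@6, authorship .1.2.3....
After op 4 (insert('u')): buffer="opuupuypummjy" (len 13), cursors c1@3 c2@6 c3@9, authorship .11.22.33....
After op 5 (add_cursor(6)): buffer="opuupuypummjy" (len 13), cursors c1@3 c2@6 c4@6 c3@9, authorship .11.22.33....
After op 6 (move_right): buffer="opuupuypummjy" (len 13), cursors c1@4 c2@7 c4@7 c3@10, authorship .11.22.33....
After op 7 (insert('o')): buffer="opuuopuyoopumomjy" (len 17), cursors c1@5 c2@10 c4@10 c3@14, authorship .11.122.2433.3...
Authorship (.=original, N=cursor N): . 1 1 . 1 2 2 . 2 4 3 3 . 3 . . .
Index 9: author = 4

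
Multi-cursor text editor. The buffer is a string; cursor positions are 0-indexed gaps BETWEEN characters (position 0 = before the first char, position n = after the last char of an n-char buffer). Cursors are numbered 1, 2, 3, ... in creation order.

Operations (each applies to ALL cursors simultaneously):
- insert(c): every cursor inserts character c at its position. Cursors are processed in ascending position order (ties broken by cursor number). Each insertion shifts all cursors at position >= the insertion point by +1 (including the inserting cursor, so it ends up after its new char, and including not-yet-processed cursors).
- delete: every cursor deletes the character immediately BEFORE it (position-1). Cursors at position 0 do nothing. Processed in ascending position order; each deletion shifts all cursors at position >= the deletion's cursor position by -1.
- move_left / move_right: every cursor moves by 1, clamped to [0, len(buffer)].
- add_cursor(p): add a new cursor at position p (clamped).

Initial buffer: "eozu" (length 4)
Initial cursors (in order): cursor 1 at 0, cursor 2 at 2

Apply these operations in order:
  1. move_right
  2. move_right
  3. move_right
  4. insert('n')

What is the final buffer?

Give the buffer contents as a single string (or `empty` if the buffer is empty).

After op 1 (move_right): buffer="eozu" (len 4), cursors c1@1 c2@3, authorship ....
After op 2 (move_right): buffer="eozu" (len 4), cursors c1@2 c2@4, authorship ....
After op 3 (move_right): buffer="eozu" (len 4), cursors c1@3 c2@4, authorship ....
After op 4 (insert('n')): buffer="eoznun" (len 6), cursors c1@4 c2@6, authorship ...1.2

Answer: eoznun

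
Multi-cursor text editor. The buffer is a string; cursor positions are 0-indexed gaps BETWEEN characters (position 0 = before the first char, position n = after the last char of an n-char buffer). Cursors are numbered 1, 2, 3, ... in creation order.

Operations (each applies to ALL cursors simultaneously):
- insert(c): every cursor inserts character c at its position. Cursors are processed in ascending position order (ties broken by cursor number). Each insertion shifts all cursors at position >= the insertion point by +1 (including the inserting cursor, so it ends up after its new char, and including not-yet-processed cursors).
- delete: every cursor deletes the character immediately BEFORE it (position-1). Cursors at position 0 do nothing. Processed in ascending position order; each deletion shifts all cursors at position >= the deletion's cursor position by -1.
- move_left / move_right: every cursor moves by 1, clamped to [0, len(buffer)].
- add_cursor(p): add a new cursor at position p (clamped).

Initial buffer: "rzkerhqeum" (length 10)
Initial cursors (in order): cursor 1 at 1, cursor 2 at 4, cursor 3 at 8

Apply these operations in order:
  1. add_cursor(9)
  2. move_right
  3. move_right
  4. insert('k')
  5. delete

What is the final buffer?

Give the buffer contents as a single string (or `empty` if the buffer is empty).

Answer: rzkerhqeum

Derivation:
After op 1 (add_cursor(9)): buffer="rzkerhqeum" (len 10), cursors c1@1 c2@4 c3@8 c4@9, authorship ..........
After op 2 (move_right): buffer="rzkerhqeum" (len 10), cursors c1@2 c2@5 c3@9 c4@10, authorship ..........
After op 3 (move_right): buffer="rzkerhqeum" (len 10), cursors c1@3 c2@6 c3@10 c4@10, authorship ..........
After op 4 (insert('k')): buffer="rzkkerhkqeumkk" (len 14), cursors c1@4 c2@8 c3@14 c4@14, authorship ...1...2....34
After op 5 (delete): buffer="rzkerhqeum" (len 10), cursors c1@3 c2@6 c3@10 c4@10, authorship ..........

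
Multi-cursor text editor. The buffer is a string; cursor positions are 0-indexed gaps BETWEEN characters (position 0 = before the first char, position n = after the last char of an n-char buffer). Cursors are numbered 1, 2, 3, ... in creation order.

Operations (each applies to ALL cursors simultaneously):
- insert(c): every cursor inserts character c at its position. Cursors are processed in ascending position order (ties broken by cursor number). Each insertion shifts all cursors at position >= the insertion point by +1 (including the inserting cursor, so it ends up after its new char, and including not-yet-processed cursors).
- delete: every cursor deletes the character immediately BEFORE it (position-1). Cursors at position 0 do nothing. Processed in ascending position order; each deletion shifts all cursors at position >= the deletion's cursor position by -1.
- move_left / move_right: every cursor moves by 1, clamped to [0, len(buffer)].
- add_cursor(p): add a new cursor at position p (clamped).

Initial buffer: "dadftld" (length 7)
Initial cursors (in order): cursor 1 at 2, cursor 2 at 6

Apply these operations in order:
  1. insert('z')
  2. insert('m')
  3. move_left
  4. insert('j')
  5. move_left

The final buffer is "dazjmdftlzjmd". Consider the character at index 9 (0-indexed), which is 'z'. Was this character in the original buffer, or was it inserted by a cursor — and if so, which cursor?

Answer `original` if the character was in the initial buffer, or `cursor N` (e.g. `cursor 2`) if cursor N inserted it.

After op 1 (insert('z')): buffer="dazdftlzd" (len 9), cursors c1@3 c2@8, authorship ..1....2.
After op 2 (insert('m')): buffer="dazmdftlzmd" (len 11), cursors c1@4 c2@10, authorship ..11....22.
After op 3 (move_left): buffer="dazmdftlzmd" (len 11), cursors c1@3 c2@9, authorship ..11....22.
After op 4 (insert('j')): buffer="dazjmdftlzjmd" (len 13), cursors c1@4 c2@11, authorship ..111....222.
After op 5 (move_left): buffer="dazjmdftlzjmd" (len 13), cursors c1@3 c2@10, authorship ..111....222.
Authorship (.=original, N=cursor N): . . 1 1 1 . . . . 2 2 2 .
Index 9: author = 2

Answer: cursor 2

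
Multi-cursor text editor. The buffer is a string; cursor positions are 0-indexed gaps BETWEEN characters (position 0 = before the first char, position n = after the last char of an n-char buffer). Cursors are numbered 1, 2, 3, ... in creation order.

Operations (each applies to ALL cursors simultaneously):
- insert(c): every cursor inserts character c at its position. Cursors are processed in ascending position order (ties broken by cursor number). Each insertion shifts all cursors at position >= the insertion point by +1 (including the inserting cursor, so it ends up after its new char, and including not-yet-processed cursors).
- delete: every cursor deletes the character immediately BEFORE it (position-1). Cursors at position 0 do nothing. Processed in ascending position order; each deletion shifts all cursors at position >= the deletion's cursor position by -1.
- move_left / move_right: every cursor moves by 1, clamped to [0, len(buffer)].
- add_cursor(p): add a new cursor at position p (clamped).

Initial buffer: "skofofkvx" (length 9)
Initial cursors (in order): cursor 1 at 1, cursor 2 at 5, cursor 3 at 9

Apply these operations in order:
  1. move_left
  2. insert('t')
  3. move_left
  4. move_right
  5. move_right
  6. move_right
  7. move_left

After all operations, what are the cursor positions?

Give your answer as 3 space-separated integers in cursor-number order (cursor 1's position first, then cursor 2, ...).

Answer: 2 7 11

Derivation:
After op 1 (move_left): buffer="skofofkvx" (len 9), cursors c1@0 c2@4 c3@8, authorship .........
After op 2 (insert('t')): buffer="tskoftofkvtx" (len 12), cursors c1@1 c2@6 c3@11, authorship 1....2....3.
After op 3 (move_left): buffer="tskoftofkvtx" (len 12), cursors c1@0 c2@5 c3@10, authorship 1....2....3.
After op 4 (move_right): buffer="tskoftofkvtx" (len 12), cursors c1@1 c2@6 c3@11, authorship 1....2....3.
After op 5 (move_right): buffer="tskoftofkvtx" (len 12), cursors c1@2 c2@7 c3@12, authorship 1....2....3.
After op 6 (move_right): buffer="tskoftofkvtx" (len 12), cursors c1@3 c2@8 c3@12, authorship 1....2....3.
After op 7 (move_left): buffer="tskoftofkvtx" (len 12), cursors c1@2 c2@7 c3@11, authorship 1....2....3.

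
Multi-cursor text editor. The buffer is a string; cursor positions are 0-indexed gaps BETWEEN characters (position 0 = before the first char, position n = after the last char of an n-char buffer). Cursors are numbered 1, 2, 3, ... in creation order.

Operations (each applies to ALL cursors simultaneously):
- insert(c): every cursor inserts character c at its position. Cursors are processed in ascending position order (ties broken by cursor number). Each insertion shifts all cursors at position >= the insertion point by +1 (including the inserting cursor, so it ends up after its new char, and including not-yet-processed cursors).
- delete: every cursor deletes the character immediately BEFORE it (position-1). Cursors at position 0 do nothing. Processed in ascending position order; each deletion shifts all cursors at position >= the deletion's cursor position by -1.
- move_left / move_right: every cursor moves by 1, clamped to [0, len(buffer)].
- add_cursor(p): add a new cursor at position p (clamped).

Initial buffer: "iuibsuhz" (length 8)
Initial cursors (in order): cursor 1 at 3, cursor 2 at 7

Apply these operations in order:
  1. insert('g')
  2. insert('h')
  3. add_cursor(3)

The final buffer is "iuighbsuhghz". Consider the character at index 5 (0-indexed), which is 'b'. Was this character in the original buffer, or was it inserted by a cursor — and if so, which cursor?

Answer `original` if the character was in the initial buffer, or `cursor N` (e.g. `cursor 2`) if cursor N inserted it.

After op 1 (insert('g')): buffer="iuigbsuhgz" (len 10), cursors c1@4 c2@9, authorship ...1....2.
After op 2 (insert('h')): buffer="iuighbsuhghz" (len 12), cursors c1@5 c2@11, authorship ...11....22.
After op 3 (add_cursor(3)): buffer="iuighbsuhghz" (len 12), cursors c3@3 c1@5 c2@11, authorship ...11....22.
Authorship (.=original, N=cursor N): . . . 1 1 . . . . 2 2 .
Index 5: author = original

Answer: original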